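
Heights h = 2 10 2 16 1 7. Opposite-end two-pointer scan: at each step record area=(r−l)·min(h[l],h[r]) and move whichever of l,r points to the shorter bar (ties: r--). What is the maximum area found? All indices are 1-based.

l=1 r=6: min(2,7)*5=10 best=10 *, l++
l=2 r=6: min(10,7)*4=28 best=28 *, r--
l=2 r=5: min(10,1)*3=3 best=28, r--
l=2 r=4: min(10,16)*2=20 best=28, l++
l=3 r=4: min(2,16)*1=2 best=28, l++

max area = 28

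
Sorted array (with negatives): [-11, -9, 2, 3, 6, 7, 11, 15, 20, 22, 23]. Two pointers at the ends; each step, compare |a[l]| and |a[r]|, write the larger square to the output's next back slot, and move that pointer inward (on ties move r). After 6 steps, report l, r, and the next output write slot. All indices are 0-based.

[0,10] |-11|<=|23| out[10]=529 → r--
[0,9] |-11|<=|22| out[9]=484 → r--
[0,8] |-11|<=|20| out[8]=400 → r--
[0,7] |-11|<=|15| out[7]=225 → r--
[0,6] |-11|<=|11| out[6]=121 → r--
[0,5] |-11|>|7| out[5]=121 → l++

l=1, r=5, next write slot=4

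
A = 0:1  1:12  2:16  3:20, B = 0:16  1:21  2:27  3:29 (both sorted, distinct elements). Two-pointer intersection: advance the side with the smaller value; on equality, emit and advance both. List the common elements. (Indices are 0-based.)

intersection = [16]

[i=0,j=0] 1<16 → i++
[i=1,j=0] 12<16 → i++
[i=2,j=0] 16==16 emit → i++,j++
[i=3,j=1] 20<21 → i++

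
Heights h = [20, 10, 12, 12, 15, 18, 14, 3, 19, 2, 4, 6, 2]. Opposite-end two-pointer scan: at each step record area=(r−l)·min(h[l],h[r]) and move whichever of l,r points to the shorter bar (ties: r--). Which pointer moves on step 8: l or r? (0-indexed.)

r

l=0 r=12: min(20,2)*12=24 best=24 *, r--
l=0 r=11: min(20,6)*11=66 best=66 *, r--
l=0 r=10: min(20,4)*10=40 best=66, r--
l=0 r=9: min(20,2)*9=18 best=66, r--
l=0 r=8: min(20,19)*8=152 best=152 *, r--
l=0 r=7: min(20,3)*7=21 best=152, r--
l=0 r=6: min(20,14)*6=84 best=152, r--
l=0 r=5: min(20,18)*5=90 best=152, r--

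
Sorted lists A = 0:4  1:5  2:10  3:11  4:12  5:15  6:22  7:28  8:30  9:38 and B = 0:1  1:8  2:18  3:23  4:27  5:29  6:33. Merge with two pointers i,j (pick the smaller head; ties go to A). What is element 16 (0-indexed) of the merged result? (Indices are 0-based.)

i=0 j=0: A[i]=4>B[j]=1 take 1, j++
i=0 j=1: A[i]=4<=B[j]=8 take 4, i++
i=1 j=1: A[i]=5<=B[j]=8 take 5, i++
i=2 j=1: A[i]=10>B[j]=8 take 8, j++
i=2 j=2: A[i]=10<=B[j]=18 take 10, i++
i=3 j=2: A[i]=11<=B[j]=18 take 11, i++
i=4 j=2: A[i]=12<=B[j]=18 take 12, i++
i=5 j=2: A[i]=15<=B[j]=18 take 15, i++
i=6 j=2: A[i]=22>B[j]=18 take 18, j++
i=6 j=3: A[i]=22<=B[j]=23 take 22, i++
i=7 j=3: A[i]=28>B[j]=23 take 23, j++
i=7 j=4: A[i]=28>B[j]=27 take 27, j++
i=7 j=5: A[i]=28<=B[j]=29 take 28, i++
i=8 j=5: A[i]=30>B[j]=29 take 29, j++
i=8 j=6: A[i]=30<=B[j]=33 take 30, i++
i=9 j=6: A[i]=38>B[j]=33 take 33, j++
i=9 j=7: B done, take A[i]=38, i++

merged[16] = 38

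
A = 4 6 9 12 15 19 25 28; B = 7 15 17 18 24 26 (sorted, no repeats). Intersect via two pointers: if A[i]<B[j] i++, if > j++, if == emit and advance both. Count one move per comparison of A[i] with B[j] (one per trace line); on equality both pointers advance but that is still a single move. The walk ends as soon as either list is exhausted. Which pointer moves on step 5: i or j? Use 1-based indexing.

[i=1,j=1] 4<7 → i++
[i=2,j=1] 6<7 → i++
[i=3,j=1] 9>7 → j++
[i=3,j=2] 9<15 → i++
[i=4,j=2] 12<15 → i++

i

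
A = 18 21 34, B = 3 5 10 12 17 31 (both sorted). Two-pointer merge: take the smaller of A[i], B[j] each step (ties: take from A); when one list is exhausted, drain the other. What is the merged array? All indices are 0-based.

[3, 5, 10, 12, 17, 18, 21, 31, 34]

[i=0,j=0] A[i]=18>B[j]=3 take 3 → j++
[i=0,j=1] A[i]=18>B[j]=5 take 5 → j++
[i=0,j=2] A[i]=18>B[j]=10 take 10 → j++
[i=0,j=3] A[i]=18>B[j]=12 take 12 → j++
[i=0,j=4] A[i]=18>B[j]=17 take 17 → j++
[i=0,j=5] A[i]=18<=B[j]=31 take 18 → i++
[i=1,j=5] A[i]=21<=B[j]=31 take 21 → i++
[i=2,j=5] A[i]=34>B[j]=31 take 31 → j++
[i=2,j=6] B done, take A[i]=34 → i++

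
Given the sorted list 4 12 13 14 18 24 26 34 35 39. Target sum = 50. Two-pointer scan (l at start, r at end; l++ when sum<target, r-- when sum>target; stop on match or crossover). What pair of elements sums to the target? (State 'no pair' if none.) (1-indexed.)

[1,10] 4+39=43 <50 → l++
[2,10] 12+39=51 >50 → r--
[2,9] 12+35=47 <50 → l++
[3,9] 13+35=48 <50 → l++
[4,9] 14+35=49 <50 → l++
[5,9] 18+35=53 >50 → r--
[5,8] 18+34=52 >50 → r--
[5,7] 18+26=44 <50 → l++
[6,7] 24+26=50 → found

(24, 26)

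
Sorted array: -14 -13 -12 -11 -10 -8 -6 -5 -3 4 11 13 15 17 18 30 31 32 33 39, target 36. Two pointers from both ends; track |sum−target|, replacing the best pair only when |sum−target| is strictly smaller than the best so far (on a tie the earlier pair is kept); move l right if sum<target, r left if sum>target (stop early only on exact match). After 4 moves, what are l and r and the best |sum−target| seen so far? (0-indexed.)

l=4, r=19, best |Δ|=8

[0,19] -14+39=25 d=11 * → l++
[1,19] -13+39=26 d=10 * → l++
[2,19] -12+39=27 d=9 * → l++
[3,19] -11+39=28 d=8 * → l++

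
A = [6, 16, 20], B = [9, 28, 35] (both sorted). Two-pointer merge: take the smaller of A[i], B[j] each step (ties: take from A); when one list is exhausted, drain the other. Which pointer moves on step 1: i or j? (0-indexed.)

[i=0,j=0] A[i]=6<=B[j]=9 take 6 → i++

i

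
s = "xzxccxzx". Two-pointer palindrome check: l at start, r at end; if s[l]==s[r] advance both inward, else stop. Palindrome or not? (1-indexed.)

palindrome

l=1 r=8: 'x'=='x', l++,r--
l=2 r=7: 'z'=='z', l++,r--
l=3 r=6: 'x'=='x', l++,r--
l=4 r=5: 'c'=='c', l++,r--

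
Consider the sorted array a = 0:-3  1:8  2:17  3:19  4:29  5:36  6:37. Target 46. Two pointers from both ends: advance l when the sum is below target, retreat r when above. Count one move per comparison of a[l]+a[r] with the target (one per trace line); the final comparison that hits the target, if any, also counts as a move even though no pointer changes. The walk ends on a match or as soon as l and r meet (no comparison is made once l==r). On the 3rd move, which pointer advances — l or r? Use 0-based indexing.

r

l=0 r=6: -3+37=34 <46, l++
l=1 r=6: 8+37=45 <46, l++
l=2 r=6: 17+37=54 >46, r--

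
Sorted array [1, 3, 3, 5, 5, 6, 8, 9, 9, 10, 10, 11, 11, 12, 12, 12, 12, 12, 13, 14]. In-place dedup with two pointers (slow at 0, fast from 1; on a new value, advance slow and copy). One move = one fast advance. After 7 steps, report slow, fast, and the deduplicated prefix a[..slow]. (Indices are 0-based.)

slow=5, fast=8, prefix=[1, 3, 5, 6, 8, 9]

(s=0,f=1) a[fast]=3≠a[slow]=1 write a[1]=3 → slow++,fast++
(s=1,f=2) a[fast]=3=a[slow] dup → fast++
(s=1,f=3) a[fast]=5≠a[slow]=3 write a[2]=5 → slow++,fast++
(s=2,f=4) a[fast]=5=a[slow] dup → fast++
(s=2,f=5) a[fast]=6≠a[slow]=5 write a[3]=6 → slow++,fast++
(s=3,f=6) a[fast]=8≠a[slow]=6 write a[4]=8 → slow++,fast++
(s=4,f=7) a[fast]=9≠a[slow]=8 write a[5]=9 → slow++,fast++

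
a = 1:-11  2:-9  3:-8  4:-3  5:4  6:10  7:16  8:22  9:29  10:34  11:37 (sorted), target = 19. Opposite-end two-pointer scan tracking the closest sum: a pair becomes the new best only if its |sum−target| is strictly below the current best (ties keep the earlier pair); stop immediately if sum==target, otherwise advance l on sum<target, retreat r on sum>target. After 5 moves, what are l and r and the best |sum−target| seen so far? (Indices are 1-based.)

l=3, r=8, best |Δ|=1

[1,11] -11+37=26 d=7 * → r--
[1,10] -11+34=23 d=4 * → r--
[1,9] -11+29=18 d=1 * → l++
[2,9] -9+29=20 d=1 → r--
[2,8] -9+22=13 d=6 → l++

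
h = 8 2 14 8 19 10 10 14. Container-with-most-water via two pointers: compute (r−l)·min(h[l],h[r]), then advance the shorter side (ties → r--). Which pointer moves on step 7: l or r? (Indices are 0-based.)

[0,7] min(8,14)*7=56 best=56 * → l++
[1,7] min(2,14)*6=12 best=56 → l++
[2,7] min(14,14)*5=70 best=70 * → r--
[2,6] min(14,10)*4=40 best=70 → r--
[2,5] min(14,10)*3=30 best=70 → r--
[2,4] min(14,19)*2=28 best=70 → l++
[3,4] min(8,19)*1=8 best=70 → l++

l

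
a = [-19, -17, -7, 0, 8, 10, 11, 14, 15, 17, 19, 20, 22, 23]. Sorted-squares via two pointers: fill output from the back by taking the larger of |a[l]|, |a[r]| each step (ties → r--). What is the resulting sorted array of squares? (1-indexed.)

[1,14] |-19|<=|23| out[14]=529 → r--
[1,13] |-19|<=|22| out[13]=484 → r--
[1,12] |-19|<=|20| out[12]=400 → r--
[1,11] |-19|<=|19| out[11]=361 → r--
[1,10] |-19|>|17| out[10]=361 → l++
[2,10] |-17|<=|17| out[9]=289 → r--
[2,9] |-17|>|15| out[8]=289 → l++
[3,9] |-7|<=|15| out[7]=225 → r--
[3,8] |-7|<=|14| out[6]=196 → r--
[3,7] |-7|<=|11| out[5]=121 → r--
[3,6] |-7|<=|10| out[4]=100 → r--
[3,5] |-7|<=|8| out[3]=64 → r--
[3,4] |-7|>|0| out[2]=49 → l++
[4,4] |0|<=|0| out[1]=0 → r--

[0, 49, 64, 100, 121, 196, 225, 289, 289, 361, 361, 400, 484, 529]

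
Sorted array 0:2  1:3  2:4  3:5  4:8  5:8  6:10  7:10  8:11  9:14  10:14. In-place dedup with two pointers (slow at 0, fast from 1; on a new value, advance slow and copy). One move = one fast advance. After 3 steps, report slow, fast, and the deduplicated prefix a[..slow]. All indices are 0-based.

slow=3, fast=4, prefix=[2, 3, 4, 5]

(s=0,f=1) a[fast]=3≠a[slow]=2 write a[1]=3 → slow++,fast++
(s=1,f=2) a[fast]=4≠a[slow]=3 write a[2]=4 → slow++,fast++
(s=2,f=3) a[fast]=5≠a[slow]=4 write a[3]=5 → slow++,fast++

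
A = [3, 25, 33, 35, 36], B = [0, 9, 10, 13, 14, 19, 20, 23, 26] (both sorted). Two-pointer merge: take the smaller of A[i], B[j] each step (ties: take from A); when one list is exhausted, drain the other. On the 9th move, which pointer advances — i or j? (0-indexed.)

j

[i=0,j=0] A[i]=3>B[j]=0 take 0 → j++
[i=0,j=1] A[i]=3<=B[j]=9 take 3 → i++
[i=1,j=1] A[i]=25>B[j]=9 take 9 → j++
[i=1,j=2] A[i]=25>B[j]=10 take 10 → j++
[i=1,j=3] A[i]=25>B[j]=13 take 13 → j++
[i=1,j=4] A[i]=25>B[j]=14 take 14 → j++
[i=1,j=5] A[i]=25>B[j]=19 take 19 → j++
[i=1,j=6] A[i]=25>B[j]=20 take 20 → j++
[i=1,j=7] A[i]=25>B[j]=23 take 23 → j++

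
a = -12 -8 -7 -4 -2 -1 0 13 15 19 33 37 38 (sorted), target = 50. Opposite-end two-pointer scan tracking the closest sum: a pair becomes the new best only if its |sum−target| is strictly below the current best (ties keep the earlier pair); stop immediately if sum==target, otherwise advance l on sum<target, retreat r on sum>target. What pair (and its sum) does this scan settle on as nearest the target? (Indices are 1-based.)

pair (13, 37) with sum 50 (|Δ|=0)

l=1 r=13: -12+38=26 d=24 *, l++
l=2 r=13: -8+38=30 d=20 *, l++
l=3 r=13: -7+38=31 d=19 *, l++
l=4 r=13: -4+38=34 d=16 *, l++
l=5 r=13: -2+38=36 d=14 *, l++
l=6 r=13: -1+38=37 d=13 *, l++
l=7 r=13: 0+38=38 d=12 *, l++
l=8 r=13: 13+38=51 d=1 *, r--
l=8 r=12: 13+37=50 d=0 *, stop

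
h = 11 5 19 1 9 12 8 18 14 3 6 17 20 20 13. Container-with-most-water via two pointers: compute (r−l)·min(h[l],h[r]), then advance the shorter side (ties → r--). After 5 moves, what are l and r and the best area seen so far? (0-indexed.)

l=4, r=13, best area=209

l=0 r=14: min(11,13)*14=154 best=154 *, l++
l=1 r=14: min(5,13)*13=65 best=154, l++
l=2 r=14: min(19,13)*12=156 best=156 *, r--
l=2 r=13: min(19,20)*11=209 best=209 *, l++
l=3 r=13: min(1,20)*10=10 best=209, l++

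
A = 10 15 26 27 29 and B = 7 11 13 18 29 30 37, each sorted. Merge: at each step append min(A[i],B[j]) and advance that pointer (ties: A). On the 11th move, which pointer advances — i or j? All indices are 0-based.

j

[i=0,j=0] A[i]=10>B[j]=7 take 7 → j++
[i=0,j=1] A[i]=10<=B[j]=11 take 10 → i++
[i=1,j=1] A[i]=15>B[j]=11 take 11 → j++
[i=1,j=2] A[i]=15>B[j]=13 take 13 → j++
[i=1,j=3] A[i]=15<=B[j]=18 take 15 → i++
[i=2,j=3] A[i]=26>B[j]=18 take 18 → j++
[i=2,j=4] A[i]=26<=B[j]=29 take 26 → i++
[i=3,j=4] A[i]=27<=B[j]=29 take 27 → i++
[i=4,j=4] A[i]=29<=B[j]=29 take 29 → i++
[i=5,j=4] A done, take B[j]=29 → j++
[i=5,j=5] A done, take B[j]=30 → j++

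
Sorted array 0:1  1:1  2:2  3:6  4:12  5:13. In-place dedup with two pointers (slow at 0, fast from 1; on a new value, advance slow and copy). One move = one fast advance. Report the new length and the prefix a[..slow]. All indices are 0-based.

length 5; prefix = [1, 2, 6, 12, 13]

(s=0,f=1) a[fast]=1=a[slow] dup → fast++
(s=0,f=2) a[fast]=2≠a[slow]=1 write a[1]=2 → slow++,fast++
(s=1,f=3) a[fast]=6≠a[slow]=2 write a[2]=6 → slow++,fast++
(s=2,f=4) a[fast]=12≠a[slow]=6 write a[3]=12 → slow++,fast++
(s=3,f=5) a[fast]=13≠a[slow]=12 write a[4]=13 → slow++,fast++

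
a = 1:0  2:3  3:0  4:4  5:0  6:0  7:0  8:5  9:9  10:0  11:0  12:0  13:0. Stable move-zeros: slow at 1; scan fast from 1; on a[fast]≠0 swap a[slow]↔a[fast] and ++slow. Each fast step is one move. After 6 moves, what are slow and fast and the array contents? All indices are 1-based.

slow=3, fast=7, a=[3, 4, 0, 0, 0, 0, 0, 5, 9, 0, 0, 0, 0]

slow=1 fast=1: a[fast]=0, fast++
slow=1 fast=2: a[fast]=3≠0 swap→a[1]=3, slow++,fast++
slow=2 fast=3: a[fast]=0, fast++
slow=2 fast=4: a[fast]=4≠0 swap→a[2]=4, slow++,fast++
slow=3 fast=5: a[fast]=0, fast++
slow=3 fast=6: a[fast]=0, fast++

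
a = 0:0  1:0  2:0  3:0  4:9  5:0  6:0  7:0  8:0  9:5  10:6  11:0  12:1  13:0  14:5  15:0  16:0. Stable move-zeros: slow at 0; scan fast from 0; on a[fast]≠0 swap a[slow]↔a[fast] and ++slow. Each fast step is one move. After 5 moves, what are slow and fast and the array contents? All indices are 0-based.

(s=0,f=0) a[fast]=0 → fast++
(s=0,f=1) a[fast]=0 → fast++
(s=0,f=2) a[fast]=0 → fast++
(s=0,f=3) a[fast]=0 → fast++
(s=0,f=4) a[fast]=9≠0 swap→a[0]=9 → slow++,fast++

slow=1, fast=5, a=[9, 0, 0, 0, 0, 0, 0, 0, 0, 5, 6, 0, 1, 0, 5, 0, 0]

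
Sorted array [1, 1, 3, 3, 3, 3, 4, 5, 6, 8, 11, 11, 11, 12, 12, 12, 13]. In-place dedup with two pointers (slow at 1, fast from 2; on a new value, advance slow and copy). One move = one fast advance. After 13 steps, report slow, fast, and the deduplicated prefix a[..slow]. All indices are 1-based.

(s=1,f=2) a[fast]=1=a[slow] dup → fast++
(s=1,f=3) a[fast]=3≠a[slow]=1 write a[2]=3 → slow++,fast++
(s=2,f=4) a[fast]=3=a[slow] dup → fast++
(s=2,f=5) a[fast]=3=a[slow] dup → fast++
(s=2,f=6) a[fast]=3=a[slow] dup → fast++
(s=2,f=7) a[fast]=4≠a[slow]=3 write a[3]=4 → slow++,fast++
(s=3,f=8) a[fast]=5≠a[slow]=4 write a[4]=5 → slow++,fast++
(s=4,f=9) a[fast]=6≠a[slow]=5 write a[5]=6 → slow++,fast++
(s=5,f=10) a[fast]=8≠a[slow]=6 write a[6]=8 → slow++,fast++
(s=6,f=11) a[fast]=11≠a[slow]=8 write a[7]=11 → slow++,fast++
(s=7,f=12) a[fast]=11=a[slow] dup → fast++
(s=7,f=13) a[fast]=11=a[slow] dup → fast++
(s=7,f=14) a[fast]=12≠a[slow]=11 write a[8]=12 → slow++,fast++

slow=8, fast=15, prefix=[1, 3, 4, 5, 6, 8, 11, 12]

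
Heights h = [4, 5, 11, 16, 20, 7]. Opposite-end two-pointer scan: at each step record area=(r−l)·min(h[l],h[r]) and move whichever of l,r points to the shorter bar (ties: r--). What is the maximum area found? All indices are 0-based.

max area = 22

[0,5] min(4,7)*5=20 best=20 * → l++
[1,5] min(5,7)*4=20 best=20 → l++
[2,5] min(11,7)*3=21 best=21 * → r--
[2,4] min(11,20)*2=22 best=22 * → l++
[3,4] min(16,20)*1=16 best=22 → l++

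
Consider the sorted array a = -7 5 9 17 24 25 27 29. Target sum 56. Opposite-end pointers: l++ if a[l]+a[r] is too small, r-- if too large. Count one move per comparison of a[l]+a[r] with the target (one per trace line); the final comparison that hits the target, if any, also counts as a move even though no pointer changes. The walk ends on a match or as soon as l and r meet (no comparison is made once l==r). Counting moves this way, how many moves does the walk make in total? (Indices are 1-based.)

l=1 r=8: -7+29=22 <56, l++
l=2 r=8: 5+29=34 <56, l++
l=3 r=8: 9+29=38 <56, l++
l=4 r=8: 17+29=46 <56, l++
l=5 r=8: 24+29=53 <56, l++
l=6 r=8: 25+29=54 <56, l++
l=7 r=8: 27+29=56, found

7 moves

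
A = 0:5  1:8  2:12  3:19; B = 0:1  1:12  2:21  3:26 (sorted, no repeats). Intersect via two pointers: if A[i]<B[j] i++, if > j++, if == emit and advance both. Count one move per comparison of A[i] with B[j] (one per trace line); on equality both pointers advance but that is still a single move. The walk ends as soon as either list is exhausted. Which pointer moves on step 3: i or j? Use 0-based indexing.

i

i=0 j=0: 5>1, j++
i=0 j=1: 5<12, i++
i=1 j=1: 8<12, i++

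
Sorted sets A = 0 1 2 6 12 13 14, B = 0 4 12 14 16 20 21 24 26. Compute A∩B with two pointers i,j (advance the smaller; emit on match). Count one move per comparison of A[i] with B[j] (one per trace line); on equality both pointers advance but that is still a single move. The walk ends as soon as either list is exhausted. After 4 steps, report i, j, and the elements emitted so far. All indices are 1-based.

i=4, j=3, emitted=[0]

[i=1,j=1] 0==0 emit → i++,j++
[i=2,j=2] 1<4 → i++
[i=3,j=2] 2<4 → i++
[i=4,j=2] 6>4 → j++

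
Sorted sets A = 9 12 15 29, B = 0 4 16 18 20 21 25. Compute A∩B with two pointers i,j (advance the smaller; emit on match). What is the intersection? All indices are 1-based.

i=1 j=1: 9>0, j++
i=1 j=2: 9>4, j++
i=1 j=3: 9<16, i++
i=2 j=3: 12<16, i++
i=3 j=3: 15<16, i++
i=4 j=3: 29>16, j++
i=4 j=4: 29>18, j++
i=4 j=5: 29>20, j++
i=4 j=6: 29>21, j++
i=4 j=7: 29>25, j++

intersection = []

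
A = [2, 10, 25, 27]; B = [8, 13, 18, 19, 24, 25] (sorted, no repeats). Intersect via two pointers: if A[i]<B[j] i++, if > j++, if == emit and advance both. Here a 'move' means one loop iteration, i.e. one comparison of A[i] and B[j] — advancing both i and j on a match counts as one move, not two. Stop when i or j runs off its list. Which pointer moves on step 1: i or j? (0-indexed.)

i

[i=0,j=0] 2<8 → i++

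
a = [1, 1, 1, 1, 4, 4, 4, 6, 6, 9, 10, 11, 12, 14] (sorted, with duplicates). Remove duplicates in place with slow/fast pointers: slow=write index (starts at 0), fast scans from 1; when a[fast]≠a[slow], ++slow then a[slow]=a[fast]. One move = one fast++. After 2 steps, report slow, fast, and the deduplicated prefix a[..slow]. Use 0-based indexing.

slow=0, fast=3, prefix=[1]

slow=0 fast=1: a[fast]=1=a[slow] dup, fast++
slow=0 fast=2: a[fast]=1=a[slow] dup, fast++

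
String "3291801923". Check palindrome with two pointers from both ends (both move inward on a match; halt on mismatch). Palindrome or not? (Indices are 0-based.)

not a palindrome (mismatch at 4,5)

l=0 r=9: '3'=='3', l++,r--
l=1 r=8: '2'=='2', l++,r--
l=2 r=7: '9'=='9', l++,r--
l=3 r=6: '1'=='1', l++,r--
l=4 r=5: '8'!='0', stop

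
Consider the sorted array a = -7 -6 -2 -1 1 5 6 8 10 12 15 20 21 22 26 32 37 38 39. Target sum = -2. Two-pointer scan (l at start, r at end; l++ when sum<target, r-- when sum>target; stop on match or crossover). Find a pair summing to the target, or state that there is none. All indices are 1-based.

[1,19] -7+39=32 >-2 → r--
[1,18] -7+38=31 >-2 → r--
[1,17] -7+37=30 >-2 → r--
[1,16] -7+32=25 >-2 → r--
[1,15] -7+26=19 >-2 → r--
[1,14] -7+22=15 >-2 → r--
[1,13] -7+21=14 >-2 → r--
[1,12] -7+20=13 >-2 → r--
[1,11] -7+15=8 >-2 → r--
[1,10] -7+12=5 >-2 → r--
[1,9] -7+10=3 >-2 → r--
[1,8] -7+8=1 >-2 → r--
[1,7] -7+6=-1 >-2 → r--
[1,6] -7+5=-2 → found

(-7, 5)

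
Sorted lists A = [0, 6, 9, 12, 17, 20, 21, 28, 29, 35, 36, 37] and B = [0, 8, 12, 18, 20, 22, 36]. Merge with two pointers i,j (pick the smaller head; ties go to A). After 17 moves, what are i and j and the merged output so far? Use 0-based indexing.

i=11, j=6, merged so far=[0, 0, 6, 8, 9, 12, 12, 17, 18, 20, 20, 21, 22, 28, 29, 35, 36]

[i=0,j=0] A[i]=0<=B[j]=0 take 0 → i++
[i=1,j=0] A[i]=6>B[j]=0 take 0 → j++
[i=1,j=1] A[i]=6<=B[j]=8 take 6 → i++
[i=2,j=1] A[i]=9>B[j]=8 take 8 → j++
[i=2,j=2] A[i]=9<=B[j]=12 take 9 → i++
[i=3,j=2] A[i]=12<=B[j]=12 take 12 → i++
[i=4,j=2] A[i]=17>B[j]=12 take 12 → j++
[i=4,j=3] A[i]=17<=B[j]=18 take 17 → i++
[i=5,j=3] A[i]=20>B[j]=18 take 18 → j++
[i=5,j=4] A[i]=20<=B[j]=20 take 20 → i++
[i=6,j=4] A[i]=21>B[j]=20 take 20 → j++
[i=6,j=5] A[i]=21<=B[j]=22 take 21 → i++
[i=7,j=5] A[i]=28>B[j]=22 take 22 → j++
[i=7,j=6] A[i]=28<=B[j]=36 take 28 → i++
[i=8,j=6] A[i]=29<=B[j]=36 take 29 → i++
[i=9,j=6] A[i]=35<=B[j]=36 take 35 → i++
[i=10,j=6] A[i]=36<=B[j]=36 take 36 → i++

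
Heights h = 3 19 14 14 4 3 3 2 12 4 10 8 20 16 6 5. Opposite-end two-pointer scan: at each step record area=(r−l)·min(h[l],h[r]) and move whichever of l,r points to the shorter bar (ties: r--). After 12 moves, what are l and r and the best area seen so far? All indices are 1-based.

[1,16] min(3,5)*15=45 best=45 * → l++
[2,16] min(19,5)*14=70 best=70 * → r--
[2,15] min(19,6)*13=78 best=78 * → r--
[2,14] min(19,16)*12=192 best=192 * → r--
[2,13] min(19,20)*11=209 best=209 * → l++
[3,13] min(14,20)*10=140 best=209 → l++
[4,13] min(14,20)*9=126 best=209 → l++
[5,13] min(4,20)*8=32 best=209 → l++
[6,13] min(3,20)*7=21 best=209 → l++
[7,13] min(3,20)*6=18 best=209 → l++
[8,13] min(2,20)*5=10 best=209 → l++
[9,13] min(12,20)*4=48 best=209 → l++

l=10, r=13, best area=209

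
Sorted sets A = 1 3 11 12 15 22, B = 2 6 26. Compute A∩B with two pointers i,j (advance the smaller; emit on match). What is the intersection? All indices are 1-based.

intersection = []

[i=1,j=1] 1<2 → i++
[i=2,j=1] 3>2 → j++
[i=2,j=2] 3<6 → i++
[i=3,j=2] 11>6 → j++
[i=3,j=3] 11<26 → i++
[i=4,j=3] 12<26 → i++
[i=5,j=3] 15<26 → i++
[i=6,j=3] 22<26 → i++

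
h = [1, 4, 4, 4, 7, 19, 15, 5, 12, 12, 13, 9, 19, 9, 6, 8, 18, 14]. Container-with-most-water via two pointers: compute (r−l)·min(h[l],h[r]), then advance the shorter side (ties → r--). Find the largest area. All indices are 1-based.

[1,18] min(1,14)*17=17 best=17 * → l++
[2,18] min(4,14)*16=64 best=64 * → l++
[3,18] min(4,14)*15=60 best=64 → l++
[4,18] min(4,14)*14=56 best=64 → l++
[5,18] min(7,14)*13=91 best=91 * → l++
[6,18] min(19,14)*12=168 best=168 * → r--
[6,17] min(19,18)*11=198 best=198 * → r--
[6,16] min(19,8)*10=80 best=198 → r--
[6,15] min(19,6)*9=54 best=198 → r--
[6,14] min(19,9)*8=72 best=198 → r--
[6,13] min(19,19)*7=133 best=198 → r--
[6,12] min(19,9)*6=54 best=198 → r--
[6,11] min(19,13)*5=65 best=198 → r--
[6,10] min(19,12)*4=48 best=198 → r--
[6,9] min(19,12)*3=36 best=198 → r--
[6,8] min(19,5)*2=10 best=198 → r--
[6,7] min(19,15)*1=15 best=198 → r--

max area = 198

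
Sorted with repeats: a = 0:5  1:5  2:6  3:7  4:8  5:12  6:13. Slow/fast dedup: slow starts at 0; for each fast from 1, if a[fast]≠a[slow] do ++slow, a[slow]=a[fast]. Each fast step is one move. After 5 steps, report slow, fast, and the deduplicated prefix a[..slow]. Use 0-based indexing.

(s=0,f=1) a[fast]=5=a[slow] dup → fast++
(s=0,f=2) a[fast]=6≠a[slow]=5 write a[1]=6 → slow++,fast++
(s=1,f=3) a[fast]=7≠a[slow]=6 write a[2]=7 → slow++,fast++
(s=2,f=4) a[fast]=8≠a[slow]=7 write a[3]=8 → slow++,fast++
(s=3,f=5) a[fast]=12≠a[slow]=8 write a[4]=12 → slow++,fast++

slow=4, fast=6, prefix=[5, 6, 7, 8, 12]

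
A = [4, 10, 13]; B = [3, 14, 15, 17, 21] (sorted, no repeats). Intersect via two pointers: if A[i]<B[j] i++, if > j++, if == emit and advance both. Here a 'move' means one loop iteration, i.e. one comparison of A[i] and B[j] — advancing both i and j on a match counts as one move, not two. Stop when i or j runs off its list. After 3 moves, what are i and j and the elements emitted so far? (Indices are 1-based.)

i=3, j=2, emitted=[]

[i=1,j=1] 4>3 → j++
[i=1,j=2] 4<14 → i++
[i=2,j=2] 10<14 → i++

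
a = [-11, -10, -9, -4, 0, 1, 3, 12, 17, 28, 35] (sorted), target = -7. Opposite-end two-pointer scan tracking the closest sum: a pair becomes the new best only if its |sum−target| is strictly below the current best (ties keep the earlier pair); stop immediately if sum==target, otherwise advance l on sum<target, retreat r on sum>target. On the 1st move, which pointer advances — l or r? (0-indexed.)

[0,10] -11+35=24 d=31 * → r--

r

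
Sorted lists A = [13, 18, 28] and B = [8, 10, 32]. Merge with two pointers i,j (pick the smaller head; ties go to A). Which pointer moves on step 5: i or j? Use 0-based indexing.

i

i=0 j=0: A[i]=13>B[j]=8 take 8, j++
i=0 j=1: A[i]=13>B[j]=10 take 10, j++
i=0 j=2: A[i]=13<=B[j]=32 take 13, i++
i=1 j=2: A[i]=18<=B[j]=32 take 18, i++
i=2 j=2: A[i]=28<=B[j]=32 take 28, i++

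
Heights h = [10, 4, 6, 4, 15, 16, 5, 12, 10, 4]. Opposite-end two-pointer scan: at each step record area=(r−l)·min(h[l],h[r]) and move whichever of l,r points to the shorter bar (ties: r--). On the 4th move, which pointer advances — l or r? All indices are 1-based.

[1,10] min(10,4)*9=36 best=36 * → r--
[1,9] min(10,10)*8=80 best=80 * → r--
[1,8] min(10,12)*7=70 best=80 → l++
[2,8] min(4,12)*6=24 best=80 → l++

l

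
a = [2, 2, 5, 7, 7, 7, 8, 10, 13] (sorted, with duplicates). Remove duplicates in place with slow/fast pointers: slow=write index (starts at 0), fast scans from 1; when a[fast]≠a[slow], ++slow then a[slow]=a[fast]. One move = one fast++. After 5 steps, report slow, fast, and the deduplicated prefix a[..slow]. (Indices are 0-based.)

slow=2, fast=6, prefix=[2, 5, 7]

(s=0,f=1) a[fast]=2=a[slow] dup → fast++
(s=0,f=2) a[fast]=5≠a[slow]=2 write a[1]=5 → slow++,fast++
(s=1,f=3) a[fast]=7≠a[slow]=5 write a[2]=7 → slow++,fast++
(s=2,f=4) a[fast]=7=a[slow] dup → fast++
(s=2,f=5) a[fast]=7=a[slow] dup → fast++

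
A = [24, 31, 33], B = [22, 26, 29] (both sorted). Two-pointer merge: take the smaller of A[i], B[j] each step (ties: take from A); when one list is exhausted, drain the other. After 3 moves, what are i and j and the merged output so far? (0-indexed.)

i=1, j=2, merged so far=[22, 24, 26]

i=0 j=0: A[i]=24>B[j]=22 take 22, j++
i=0 j=1: A[i]=24<=B[j]=26 take 24, i++
i=1 j=1: A[i]=31>B[j]=26 take 26, j++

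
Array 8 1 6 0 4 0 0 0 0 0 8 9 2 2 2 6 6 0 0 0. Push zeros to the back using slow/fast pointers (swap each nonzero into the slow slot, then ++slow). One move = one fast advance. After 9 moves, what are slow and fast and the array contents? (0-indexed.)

(s=0,f=0) a[fast]=8≠0 swap→a[0]=8 → slow++,fast++
(s=1,f=1) a[fast]=1≠0 swap→a[1]=1 → slow++,fast++
(s=2,f=2) a[fast]=6≠0 swap→a[2]=6 → slow++,fast++
(s=3,f=3) a[fast]=0 → fast++
(s=3,f=4) a[fast]=4≠0 swap→a[3]=4 → slow++,fast++
(s=4,f=5) a[fast]=0 → fast++
(s=4,f=6) a[fast]=0 → fast++
(s=4,f=7) a[fast]=0 → fast++
(s=4,f=8) a[fast]=0 → fast++

slow=4, fast=9, a=[8, 1, 6, 4, 0, 0, 0, 0, 0, 0, 8, 9, 2, 2, 2, 6, 6, 0, 0, 0]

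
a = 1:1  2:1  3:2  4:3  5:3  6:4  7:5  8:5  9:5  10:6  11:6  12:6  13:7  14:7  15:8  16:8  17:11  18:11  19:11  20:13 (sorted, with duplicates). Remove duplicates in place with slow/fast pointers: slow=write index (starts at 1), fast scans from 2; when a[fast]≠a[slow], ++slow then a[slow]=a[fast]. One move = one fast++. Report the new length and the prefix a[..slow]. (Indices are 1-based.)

(s=1,f=2) a[fast]=1=a[slow] dup → fast++
(s=1,f=3) a[fast]=2≠a[slow]=1 write a[2]=2 → slow++,fast++
(s=2,f=4) a[fast]=3≠a[slow]=2 write a[3]=3 → slow++,fast++
(s=3,f=5) a[fast]=3=a[slow] dup → fast++
(s=3,f=6) a[fast]=4≠a[slow]=3 write a[4]=4 → slow++,fast++
(s=4,f=7) a[fast]=5≠a[slow]=4 write a[5]=5 → slow++,fast++
(s=5,f=8) a[fast]=5=a[slow] dup → fast++
(s=5,f=9) a[fast]=5=a[slow] dup → fast++
(s=5,f=10) a[fast]=6≠a[slow]=5 write a[6]=6 → slow++,fast++
(s=6,f=11) a[fast]=6=a[slow] dup → fast++
(s=6,f=12) a[fast]=6=a[slow] dup → fast++
(s=6,f=13) a[fast]=7≠a[slow]=6 write a[7]=7 → slow++,fast++
(s=7,f=14) a[fast]=7=a[slow] dup → fast++
(s=7,f=15) a[fast]=8≠a[slow]=7 write a[8]=8 → slow++,fast++
(s=8,f=16) a[fast]=8=a[slow] dup → fast++
(s=8,f=17) a[fast]=11≠a[slow]=8 write a[9]=11 → slow++,fast++
(s=9,f=18) a[fast]=11=a[slow] dup → fast++
(s=9,f=19) a[fast]=11=a[slow] dup → fast++
(s=9,f=20) a[fast]=13≠a[slow]=11 write a[10]=13 → slow++,fast++

length 10; prefix = [1, 2, 3, 4, 5, 6, 7, 8, 11, 13]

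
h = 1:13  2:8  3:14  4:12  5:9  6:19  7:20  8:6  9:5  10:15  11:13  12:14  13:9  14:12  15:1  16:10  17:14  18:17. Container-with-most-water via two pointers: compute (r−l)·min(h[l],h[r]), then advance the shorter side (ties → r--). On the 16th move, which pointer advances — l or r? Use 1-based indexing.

r

[1,18] min(13,17)*17=221 best=221 * → l++
[2,18] min(8,17)*16=128 best=221 → l++
[3,18] min(14,17)*15=210 best=221 → l++
[4,18] min(12,17)*14=168 best=221 → l++
[5,18] min(9,17)*13=117 best=221 → l++
[6,18] min(19,17)*12=204 best=221 → r--
[6,17] min(19,14)*11=154 best=221 → r--
[6,16] min(19,10)*10=100 best=221 → r--
[6,15] min(19,1)*9=9 best=221 → r--
[6,14] min(19,12)*8=96 best=221 → r--
[6,13] min(19,9)*7=63 best=221 → r--
[6,12] min(19,14)*6=84 best=221 → r--
[6,11] min(19,13)*5=65 best=221 → r--
[6,10] min(19,15)*4=60 best=221 → r--
[6,9] min(19,5)*3=15 best=221 → r--
[6,8] min(19,6)*2=12 best=221 → r--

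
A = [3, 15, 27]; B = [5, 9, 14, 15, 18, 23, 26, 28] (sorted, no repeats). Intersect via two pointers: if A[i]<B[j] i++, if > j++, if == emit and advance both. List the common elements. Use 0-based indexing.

i=0 j=0: 3<5, i++
i=1 j=0: 15>5, j++
i=1 j=1: 15>9, j++
i=1 j=2: 15>14, j++
i=1 j=3: 15==15 emit, i++,j++
i=2 j=4: 27>18, j++
i=2 j=5: 27>23, j++
i=2 j=6: 27>26, j++
i=2 j=7: 27<28, i++

intersection = [15]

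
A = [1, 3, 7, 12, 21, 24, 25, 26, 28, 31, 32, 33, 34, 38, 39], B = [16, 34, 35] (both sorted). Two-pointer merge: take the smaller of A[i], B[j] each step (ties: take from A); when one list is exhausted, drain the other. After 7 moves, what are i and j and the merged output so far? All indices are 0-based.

i=0 j=0: A[i]=1<=B[j]=16 take 1, i++
i=1 j=0: A[i]=3<=B[j]=16 take 3, i++
i=2 j=0: A[i]=7<=B[j]=16 take 7, i++
i=3 j=0: A[i]=12<=B[j]=16 take 12, i++
i=4 j=0: A[i]=21>B[j]=16 take 16, j++
i=4 j=1: A[i]=21<=B[j]=34 take 21, i++
i=5 j=1: A[i]=24<=B[j]=34 take 24, i++

i=6, j=1, merged so far=[1, 3, 7, 12, 16, 21, 24]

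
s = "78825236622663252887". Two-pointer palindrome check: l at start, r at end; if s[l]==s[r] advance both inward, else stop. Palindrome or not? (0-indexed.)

palindrome

[0,19] '7'=='7' → l++,r--
[1,18] '8'=='8' → l++,r--
[2,17] '8'=='8' → l++,r--
[3,16] '2'=='2' → l++,r--
[4,15] '5'=='5' → l++,r--
[5,14] '2'=='2' → l++,r--
[6,13] '3'=='3' → l++,r--
[7,12] '6'=='6' → l++,r--
[8,11] '6'=='6' → l++,r--
[9,10] '2'=='2' → l++,r--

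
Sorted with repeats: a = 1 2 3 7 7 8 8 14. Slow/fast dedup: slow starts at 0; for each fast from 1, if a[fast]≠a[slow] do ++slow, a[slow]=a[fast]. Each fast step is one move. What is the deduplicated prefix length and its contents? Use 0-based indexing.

slow=0 fast=1: a[fast]=2≠a[slow]=1 write a[1]=2, slow++,fast++
slow=1 fast=2: a[fast]=3≠a[slow]=2 write a[2]=3, slow++,fast++
slow=2 fast=3: a[fast]=7≠a[slow]=3 write a[3]=7, slow++,fast++
slow=3 fast=4: a[fast]=7=a[slow] dup, fast++
slow=3 fast=5: a[fast]=8≠a[slow]=7 write a[4]=8, slow++,fast++
slow=4 fast=6: a[fast]=8=a[slow] dup, fast++
slow=4 fast=7: a[fast]=14≠a[slow]=8 write a[5]=14, slow++,fast++

length 6; prefix = [1, 2, 3, 7, 8, 14]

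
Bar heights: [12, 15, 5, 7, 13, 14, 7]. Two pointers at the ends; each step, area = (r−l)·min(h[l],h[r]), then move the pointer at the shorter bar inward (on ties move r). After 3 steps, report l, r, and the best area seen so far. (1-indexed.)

l=1 r=7: min(12,7)*6=42 best=42 *, r--
l=1 r=6: min(12,14)*5=60 best=60 *, l++
l=2 r=6: min(15,14)*4=56 best=60, r--

l=2, r=5, best area=60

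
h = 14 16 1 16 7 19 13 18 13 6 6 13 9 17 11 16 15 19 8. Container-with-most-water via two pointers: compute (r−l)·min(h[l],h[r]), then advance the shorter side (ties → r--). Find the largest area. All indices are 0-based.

l=0 r=18: min(14,8)*18=144 best=144 *, r--
l=0 r=17: min(14,19)*17=238 best=238 *, l++
l=1 r=17: min(16,19)*16=256 best=256 *, l++
l=2 r=17: min(1,19)*15=15 best=256, l++
l=3 r=17: min(16,19)*14=224 best=256, l++
l=4 r=17: min(7,19)*13=91 best=256, l++
l=5 r=17: min(19,19)*12=228 best=256, r--
l=5 r=16: min(19,15)*11=165 best=256, r--
l=5 r=15: min(19,16)*10=160 best=256, r--
l=5 r=14: min(19,11)*9=99 best=256, r--
l=5 r=13: min(19,17)*8=136 best=256, r--
l=5 r=12: min(19,9)*7=63 best=256, r--
l=5 r=11: min(19,13)*6=78 best=256, r--
l=5 r=10: min(19,6)*5=30 best=256, r--
l=5 r=9: min(19,6)*4=24 best=256, r--
l=5 r=8: min(19,13)*3=39 best=256, r--
l=5 r=7: min(19,18)*2=36 best=256, r--
l=5 r=6: min(19,13)*1=13 best=256, r--

max area = 256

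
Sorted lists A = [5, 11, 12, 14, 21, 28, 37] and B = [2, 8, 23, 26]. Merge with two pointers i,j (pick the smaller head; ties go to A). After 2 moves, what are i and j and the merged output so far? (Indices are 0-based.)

i=1, j=1, merged so far=[2, 5]

i=0 j=0: A[i]=5>B[j]=2 take 2, j++
i=0 j=1: A[i]=5<=B[j]=8 take 5, i++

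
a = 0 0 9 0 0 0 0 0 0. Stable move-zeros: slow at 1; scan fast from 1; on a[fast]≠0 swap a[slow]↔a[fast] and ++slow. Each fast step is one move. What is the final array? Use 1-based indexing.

[9, 0, 0, 0, 0, 0, 0, 0, 0]

slow=1 fast=1: a[fast]=0, fast++
slow=1 fast=2: a[fast]=0, fast++
slow=1 fast=3: a[fast]=9≠0 swap→a[1]=9, slow++,fast++
slow=2 fast=4: a[fast]=0, fast++
slow=2 fast=5: a[fast]=0, fast++
slow=2 fast=6: a[fast]=0, fast++
slow=2 fast=7: a[fast]=0, fast++
slow=2 fast=8: a[fast]=0, fast++
slow=2 fast=9: a[fast]=0, fast++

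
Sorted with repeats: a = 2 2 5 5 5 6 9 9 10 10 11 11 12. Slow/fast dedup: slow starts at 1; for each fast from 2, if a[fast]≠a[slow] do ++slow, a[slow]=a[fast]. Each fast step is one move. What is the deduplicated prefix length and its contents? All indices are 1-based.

slow=1 fast=2: a[fast]=2=a[slow] dup, fast++
slow=1 fast=3: a[fast]=5≠a[slow]=2 write a[2]=5, slow++,fast++
slow=2 fast=4: a[fast]=5=a[slow] dup, fast++
slow=2 fast=5: a[fast]=5=a[slow] dup, fast++
slow=2 fast=6: a[fast]=6≠a[slow]=5 write a[3]=6, slow++,fast++
slow=3 fast=7: a[fast]=9≠a[slow]=6 write a[4]=9, slow++,fast++
slow=4 fast=8: a[fast]=9=a[slow] dup, fast++
slow=4 fast=9: a[fast]=10≠a[slow]=9 write a[5]=10, slow++,fast++
slow=5 fast=10: a[fast]=10=a[slow] dup, fast++
slow=5 fast=11: a[fast]=11≠a[slow]=10 write a[6]=11, slow++,fast++
slow=6 fast=12: a[fast]=11=a[slow] dup, fast++
slow=6 fast=13: a[fast]=12≠a[slow]=11 write a[7]=12, slow++,fast++

length 7; prefix = [2, 5, 6, 9, 10, 11, 12]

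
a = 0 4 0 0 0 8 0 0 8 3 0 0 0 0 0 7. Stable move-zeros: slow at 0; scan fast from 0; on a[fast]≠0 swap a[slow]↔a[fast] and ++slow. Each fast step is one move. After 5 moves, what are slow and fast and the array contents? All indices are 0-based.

slow=0 fast=0: a[fast]=0, fast++
slow=0 fast=1: a[fast]=4≠0 swap→a[0]=4, slow++,fast++
slow=1 fast=2: a[fast]=0, fast++
slow=1 fast=3: a[fast]=0, fast++
slow=1 fast=4: a[fast]=0, fast++

slow=1, fast=5, a=[4, 0, 0, 0, 0, 8, 0, 0, 8, 3, 0, 0, 0, 0, 0, 7]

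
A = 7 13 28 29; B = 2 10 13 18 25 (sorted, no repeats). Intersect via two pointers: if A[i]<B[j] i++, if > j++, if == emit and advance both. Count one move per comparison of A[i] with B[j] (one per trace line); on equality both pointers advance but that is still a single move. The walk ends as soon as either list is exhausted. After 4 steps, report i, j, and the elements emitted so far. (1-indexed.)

i=1 j=1: 7>2, j++
i=1 j=2: 7<10, i++
i=2 j=2: 13>10, j++
i=2 j=3: 13==13 emit, i++,j++

i=3, j=4, emitted=[13]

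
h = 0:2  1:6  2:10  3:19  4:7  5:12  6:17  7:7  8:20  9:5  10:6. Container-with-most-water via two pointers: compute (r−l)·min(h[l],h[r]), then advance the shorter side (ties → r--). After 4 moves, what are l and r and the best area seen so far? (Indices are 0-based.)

l=2, r=8, best area=54

l=0 r=10: min(2,6)*10=20 best=20 *, l++
l=1 r=10: min(6,6)*9=54 best=54 *, r--
l=1 r=9: min(6,5)*8=40 best=54, r--
l=1 r=8: min(6,20)*7=42 best=54, l++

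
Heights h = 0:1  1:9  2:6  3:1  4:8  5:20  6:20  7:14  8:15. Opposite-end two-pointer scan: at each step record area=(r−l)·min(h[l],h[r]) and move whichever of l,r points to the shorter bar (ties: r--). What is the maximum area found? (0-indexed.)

l=0 r=8: min(1,15)*8=8 best=8 *, l++
l=1 r=8: min(9,15)*7=63 best=63 *, l++
l=2 r=8: min(6,15)*6=36 best=63, l++
l=3 r=8: min(1,15)*5=5 best=63, l++
l=4 r=8: min(8,15)*4=32 best=63, l++
l=5 r=8: min(20,15)*3=45 best=63, r--
l=5 r=7: min(20,14)*2=28 best=63, r--
l=5 r=6: min(20,20)*1=20 best=63, r--

max area = 63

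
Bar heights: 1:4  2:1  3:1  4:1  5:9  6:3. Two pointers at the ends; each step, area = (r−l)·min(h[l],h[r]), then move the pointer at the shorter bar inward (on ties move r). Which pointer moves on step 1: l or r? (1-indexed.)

[1,6] min(4,3)*5=15 best=15 * → r--

r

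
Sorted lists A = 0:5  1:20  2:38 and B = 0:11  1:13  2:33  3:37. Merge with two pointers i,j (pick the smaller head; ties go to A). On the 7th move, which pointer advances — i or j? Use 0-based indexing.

i

i=0 j=0: A[i]=5<=B[j]=11 take 5, i++
i=1 j=0: A[i]=20>B[j]=11 take 11, j++
i=1 j=1: A[i]=20>B[j]=13 take 13, j++
i=1 j=2: A[i]=20<=B[j]=33 take 20, i++
i=2 j=2: A[i]=38>B[j]=33 take 33, j++
i=2 j=3: A[i]=38>B[j]=37 take 37, j++
i=2 j=4: B done, take A[i]=38, i++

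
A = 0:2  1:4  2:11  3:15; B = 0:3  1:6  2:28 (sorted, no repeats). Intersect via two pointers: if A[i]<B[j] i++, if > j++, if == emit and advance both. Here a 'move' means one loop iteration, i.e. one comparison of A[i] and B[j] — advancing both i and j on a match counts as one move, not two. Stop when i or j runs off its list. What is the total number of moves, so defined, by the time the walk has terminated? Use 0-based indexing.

6 moves

[i=0,j=0] 2<3 → i++
[i=1,j=0] 4>3 → j++
[i=1,j=1] 4<6 → i++
[i=2,j=1] 11>6 → j++
[i=2,j=2] 11<28 → i++
[i=3,j=2] 15<28 → i++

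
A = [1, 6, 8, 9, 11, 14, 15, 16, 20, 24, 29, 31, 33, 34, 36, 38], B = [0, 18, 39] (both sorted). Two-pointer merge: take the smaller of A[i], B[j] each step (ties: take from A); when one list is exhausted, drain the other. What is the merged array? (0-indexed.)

[0, 1, 6, 8, 9, 11, 14, 15, 16, 18, 20, 24, 29, 31, 33, 34, 36, 38, 39]

[i=0,j=0] A[i]=1>B[j]=0 take 0 → j++
[i=0,j=1] A[i]=1<=B[j]=18 take 1 → i++
[i=1,j=1] A[i]=6<=B[j]=18 take 6 → i++
[i=2,j=1] A[i]=8<=B[j]=18 take 8 → i++
[i=3,j=1] A[i]=9<=B[j]=18 take 9 → i++
[i=4,j=1] A[i]=11<=B[j]=18 take 11 → i++
[i=5,j=1] A[i]=14<=B[j]=18 take 14 → i++
[i=6,j=1] A[i]=15<=B[j]=18 take 15 → i++
[i=7,j=1] A[i]=16<=B[j]=18 take 16 → i++
[i=8,j=1] A[i]=20>B[j]=18 take 18 → j++
[i=8,j=2] A[i]=20<=B[j]=39 take 20 → i++
[i=9,j=2] A[i]=24<=B[j]=39 take 24 → i++
[i=10,j=2] A[i]=29<=B[j]=39 take 29 → i++
[i=11,j=2] A[i]=31<=B[j]=39 take 31 → i++
[i=12,j=2] A[i]=33<=B[j]=39 take 33 → i++
[i=13,j=2] A[i]=34<=B[j]=39 take 34 → i++
[i=14,j=2] A[i]=36<=B[j]=39 take 36 → i++
[i=15,j=2] A[i]=38<=B[j]=39 take 38 → i++
[i=16,j=2] A done, take B[j]=39 → j++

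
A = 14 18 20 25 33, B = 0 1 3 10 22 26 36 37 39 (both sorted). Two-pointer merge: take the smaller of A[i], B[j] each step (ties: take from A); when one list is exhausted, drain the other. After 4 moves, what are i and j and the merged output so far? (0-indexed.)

i=0, j=4, merged so far=[0, 1, 3, 10]

i=0 j=0: A[i]=14>B[j]=0 take 0, j++
i=0 j=1: A[i]=14>B[j]=1 take 1, j++
i=0 j=2: A[i]=14>B[j]=3 take 3, j++
i=0 j=3: A[i]=14>B[j]=10 take 10, j++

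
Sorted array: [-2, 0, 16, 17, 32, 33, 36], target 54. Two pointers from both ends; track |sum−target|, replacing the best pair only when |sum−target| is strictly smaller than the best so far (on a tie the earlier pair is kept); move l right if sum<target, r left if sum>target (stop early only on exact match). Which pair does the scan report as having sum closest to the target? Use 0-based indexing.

[0,6] -2+36=34 d=20 * → l++
[1,6] 0+36=36 d=18 * → l++
[2,6] 16+36=52 d=2 * → l++
[3,6] 17+36=53 d=1 * → l++
[4,6] 32+36=68 d=14 → r--
[4,5] 32+33=65 d=11 → r--

pair (17, 36) with sum 53 (|Δ|=1)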